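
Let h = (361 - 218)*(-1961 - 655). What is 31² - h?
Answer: 375049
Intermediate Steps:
h = -374088 (h = 143*(-2616) = -374088)
31² - h = 31² - 1*(-374088) = 961 + 374088 = 375049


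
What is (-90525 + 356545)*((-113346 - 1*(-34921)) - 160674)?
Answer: -63605115980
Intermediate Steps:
(-90525 + 356545)*((-113346 - 1*(-34921)) - 160674) = 266020*((-113346 + 34921) - 160674) = 266020*(-78425 - 160674) = 266020*(-239099) = -63605115980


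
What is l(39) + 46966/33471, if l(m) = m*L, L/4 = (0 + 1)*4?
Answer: 20932870/33471 ≈ 625.40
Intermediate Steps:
L = 16 (L = 4*((0 + 1)*4) = 4*(1*4) = 4*4 = 16)
l(m) = 16*m (l(m) = m*16 = 16*m)
l(39) + 46966/33471 = 16*39 + 46966/33471 = 624 + 46966*(1/33471) = 624 + 46966/33471 = 20932870/33471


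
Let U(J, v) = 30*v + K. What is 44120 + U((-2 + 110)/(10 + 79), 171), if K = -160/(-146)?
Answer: 3595330/73 ≈ 49251.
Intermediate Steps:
K = 80/73 (K = -160*(-1/146) = 80/73 ≈ 1.0959)
U(J, v) = 80/73 + 30*v (U(J, v) = 30*v + 80/73 = 80/73 + 30*v)
44120 + U((-2 + 110)/(10 + 79), 171) = 44120 + (80/73 + 30*171) = 44120 + (80/73 + 5130) = 44120 + 374570/73 = 3595330/73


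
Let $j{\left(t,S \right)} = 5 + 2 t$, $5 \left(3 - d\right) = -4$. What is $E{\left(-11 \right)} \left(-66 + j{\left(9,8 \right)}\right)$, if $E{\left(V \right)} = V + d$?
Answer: $\frac{1548}{5} \approx 309.6$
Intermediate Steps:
$d = \frac{19}{5}$ ($d = 3 - - \frac{4}{5} = 3 + \frac{4}{5} = \frac{19}{5} \approx 3.8$)
$E{\left(V \right)} = \frac{19}{5} + V$ ($E{\left(V \right)} = V + \frac{19}{5} = \frac{19}{5} + V$)
$E{\left(-11 \right)} \left(-66 + j{\left(9,8 \right)}\right) = \left(\frac{19}{5} - 11\right) \left(-66 + \left(5 + 2 \cdot 9\right)\right) = - \frac{36 \left(-66 + \left(5 + 18\right)\right)}{5} = - \frac{36 \left(-66 + 23\right)}{5} = \left(- \frac{36}{5}\right) \left(-43\right) = \frac{1548}{5}$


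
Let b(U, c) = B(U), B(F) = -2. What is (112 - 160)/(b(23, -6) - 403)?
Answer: 16/135 ≈ 0.11852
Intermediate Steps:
b(U, c) = -2
(112 - 160)/(b(23, -6) - 403) = (112 - 160)/(-2 - 403) = -48/(-405) = -48*(-1/405) = 16/135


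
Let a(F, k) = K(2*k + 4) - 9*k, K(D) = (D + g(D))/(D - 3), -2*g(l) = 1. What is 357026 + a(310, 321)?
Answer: 455421473/1286 ≈ 3.5414e+5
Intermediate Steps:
g(l) = -½ (g(l) = -½*1 = -½)
K(D) = (-½ + D)/(-3 + D) (K(D) = (D - ½)/(D - 3) = (-½ + D)/(-3 + D))
a(F, k) = -9*k + (7/2 + 2*k)/(1 + 2*k) (a(F, k) = (-½ + (2*k + 4))/(-3 + (2*k + 4)) - 9*k = (-½ + (4 + 2*k))/(-3 + (4 + 2*k)) - 9*k = (7/2 + 2*k)/(1 + 2*k) - 9*k = -9*k + (7/2 + 2*k)/(1 + 2*k))
357026 + a(310, 321) = 357026 + (7 - 36*321² - 14*321)/(2*(1 + 2*321)) = 357026 + (7 - 36*103041 - 4494)/(2*(1 + 642)) = 357026 + (½)*(7 - 3709476 - 4494)/643 = 357026 + (½)*(1/643)*(-3713963) = 357026 - 3713963/1286 = 455421473/1286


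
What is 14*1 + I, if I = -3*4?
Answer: 2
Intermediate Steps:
I = -12
14*1 + I = 14*1 - 12 = 14 - 12 = 2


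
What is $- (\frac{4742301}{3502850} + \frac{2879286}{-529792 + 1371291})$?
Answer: $- \frac{14076348514299}{2947644772150} \approx -4.7755$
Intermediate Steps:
$- (\frac{4742301}{3502850} + \frac{2879286}{-529792 + 1371291}) = - (4742301 \cdot \frac{1}{3502850} + \frac{2879286}{841499}) = - (\frac{4742301}{3502850} + 2879286 \cdot \frac{1}{841499}) = - (\frac{4742301}{3502850} + \frac{2879286}{841499}) = \left(-1\right) \frac{14076348514299}{2947644772150} = - \frac{14076348514299}{2947644772150}$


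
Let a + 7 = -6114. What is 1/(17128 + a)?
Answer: 1/11007 ≈ 9.0851e-5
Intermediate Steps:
a = -6121 (a = -7 - 6114 = -6121)
1/(17128 + a) = 1/(17128 - 6121) = 1/11007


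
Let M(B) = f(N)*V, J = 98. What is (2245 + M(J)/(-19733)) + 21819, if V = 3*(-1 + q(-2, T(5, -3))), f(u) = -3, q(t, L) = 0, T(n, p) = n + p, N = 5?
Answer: 474854903/19733 ≈ 24064.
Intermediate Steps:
V = -3 (V = 3*(-1 + 0) = 3*(-1) = -3)
M(B) = 9 (M(B) = -3*(-3) = 9)
(2245 + M(J)/(-19733)) + 21819 = (2245 + 9/(-19733)) + 21819 = (2245 + 9*(-1/19733)) + 21819 = (2245 - 9/19733) + 21819 = 44300576/19733 + 21819 = 474854903/19733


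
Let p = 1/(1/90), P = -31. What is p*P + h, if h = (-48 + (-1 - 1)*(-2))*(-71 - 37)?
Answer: 1962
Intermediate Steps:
h = 4752 (h = (-48 - 2*(-2))*(-108) = (-48 + 4)*(-108) = -44*(-108) = 4752)
p = 90 (p = 1/(1/90) = 90)
p*P + h = 90*(-31) + 4752 = -2790 + 4752 = 1962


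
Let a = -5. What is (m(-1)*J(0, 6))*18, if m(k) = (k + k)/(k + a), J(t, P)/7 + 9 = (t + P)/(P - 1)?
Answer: -1638/5 ≈ -327.60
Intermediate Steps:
J(t, P) = -63 + 7*(P + t)/(-1 + P) (J(t, P) = -63 + 7*((t + P)/(P - 1)) = -63 + 7*((P + t)/(-1 + P)) = -63 + 7*(P + t)/(-1 + P))
m(k) = 2*k/(-5 + k) (m(k) = (k + k)/(k - 5) = (2*k)/(-5 + k) = 2*k/(-5 + k))
(m(-1)*J(0, 6))*18 = ((2*(-1)/(-5 - 1))*(7*(9 + 0 - 8*6)/(-1 + 6)))*18 = ((2*(-1)/(-6))*(7*(9 + 0 - 48)/5))*18 = ((2*(-1)*(-⅙))*(7*(⅕)*(-39)))*18 = ((⅓)*(-273/5))*18 = -91/5*18 = -1638/5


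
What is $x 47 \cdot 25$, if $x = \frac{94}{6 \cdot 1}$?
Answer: $\frac{55225}{3} \approx 18408.0$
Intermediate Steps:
$x = \frac{47}{3}$ ($x = \frac{94}{6} = 94 \cdot \frac{1}{6} = \frac{47}{3} \approx 15.667$)
$x 47 \cdot 25 = \frac{47}{3} \cdot 47 \cdot 25 = \frac{2209}{3} \cdot 25 = \frac{55225}{3}$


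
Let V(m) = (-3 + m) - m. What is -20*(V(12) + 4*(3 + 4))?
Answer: -500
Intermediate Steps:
V(m) = -3
-20*(V(12) + 4*(3 + 4)) = -20*(-3 + 4*(3 + 4)) = -20*(-3 + 4*7) = -20*(-3 + 28) = -20*25 = -500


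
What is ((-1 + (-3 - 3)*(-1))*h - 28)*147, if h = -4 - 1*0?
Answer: -7056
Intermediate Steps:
h = -4 (h = -4 + 0 = -4)
((-1 + (-3 - 3)*(-1))*h - 28)*147 = ((-1 + (-3 - 3)*(-1))*(-4) - 28)*147 = ((-1 - 6*(-1))*(-4) - 28)*147 = ((-1 + 6)*(-4) - 28)*147 = (5*(-4) - 28)*147 = (-20 - 28)*147 = -48*147 = -7056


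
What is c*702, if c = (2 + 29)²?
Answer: 674622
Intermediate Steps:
c = 961 (c = 31² = 961)
c*702 = 961*702 = 674622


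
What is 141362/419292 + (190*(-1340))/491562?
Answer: -1035098771/5725222614 ≈ -0.18080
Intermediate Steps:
141362/419292 + (190*(-1340))/491562 = 141362*(1/419292) - 254600*1/491562 = 70681/209646 - 127300/245781 = -1035098771/5725222614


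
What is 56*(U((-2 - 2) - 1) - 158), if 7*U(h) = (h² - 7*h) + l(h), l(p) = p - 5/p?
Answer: -8400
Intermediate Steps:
U(h) = -6*h/7 - 5/(7*h) + h²/7 (U(h) = ((h² - 7*h) + (h - 5/h))/7 = (h² - 6*h - 5/h)/7 = -6*h/7 - 5/(7*h) + h²/7)
56*(U((-2 - 2) - 1) - 158) = 56*((-5 + ((-2 - 2) - 1)³ - 6*((-2 - 2) - 1)²)/(7*((-2 - 2) - 1)) - 158) = 56*((-5 + (-4 - 1)³ - 6*(-4 - 1)²)/(7*(-4 - 1)) - 158) = 56*((⅐)*(-5 + (-5)³ - 6*(-5)²)/(-5) - 158) = 56*((⅐)*(-⅕)*(-5 - 125 - 6*25) - 158) = 56*((⅐)*(-⅕)*(-5 - 125 - 150) - 158) = 56*((⅐)*(-⅕)*(-280) - 158) = 56*(8 - 158) = 56*(-150) = -8400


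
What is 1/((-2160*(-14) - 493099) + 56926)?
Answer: -1/405933 ≈ -2.4635e-6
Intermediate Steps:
1/((-2160*(-14) - 493099) + 56926) = 1/((30240 - 493099) + 56926) = 1/(-462859 + 56926) = 1/(-405933) = -1/405933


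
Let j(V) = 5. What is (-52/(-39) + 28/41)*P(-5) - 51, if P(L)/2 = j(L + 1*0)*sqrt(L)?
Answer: -51 + 2480*I*sqrt(5)/123 ≈ -51.0 + 45.085*I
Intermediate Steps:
P(L) = 10*sqrt(L) (P(L) = 2*(5*sqrt(L)) = 10*sqrt(L))
(-52/(-39) + 28/41)*P(-5) - 51 = (-52/(-39) + 28/41)*(10*sqrt(-5)) - 51 = (-52*(-1/39) + 28*(1/41))*(10*(I*sqrt(5))) - 51 = (4/3 + 28/41)*(10*I*sqrt(5)) - 51 = 248*(10*I*sqrt(5))/123 - 51 = 2480*I*sqrt(5)/123 - 51 = -51 + 2480*I*sqrt(5)/123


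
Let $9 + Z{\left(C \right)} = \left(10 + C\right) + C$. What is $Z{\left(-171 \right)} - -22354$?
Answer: $22013$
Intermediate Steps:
$Z{\left(C \right)} = 1 + 2 C$ ($Z{\left(C \right)} = -9 + \left(\left(10 + C\right) + C\right) = -9 + \left(10 + 2 C\right) = 1 + 2 C$)
$Z{\left(-171 \right)} - -22354 = \left(1 + 2 \left(-171\right)\right) - -22354 = \left(1 - 342\right) + 22354 = -341 + 22354 = 22013$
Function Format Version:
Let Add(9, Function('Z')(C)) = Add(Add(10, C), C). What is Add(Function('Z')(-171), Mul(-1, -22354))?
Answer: 22013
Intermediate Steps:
Function('Z')(C) = Add(1, Mul(2, C)) (Function('Z')(C) = Add(-9, Add(Add(10, C), C)) = Add(-9, Add(10, Mul(2, C))) = Add(1, Mul(2, C)))
Add(Function('Z')(-171), Mul(-1, -22354)) = Add(Add(1, Mul(2, -171)), Mul(-1, -22354)) = Add(Add(1, -342), 22354) = Add(-341, 22354) = 22013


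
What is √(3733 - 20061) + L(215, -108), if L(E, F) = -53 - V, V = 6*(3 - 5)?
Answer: -41 + 2*I*√4082 ≈ -41.0 + 127.78*I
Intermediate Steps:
V = -12 (V = 6*(-2) = -12)
L(E, F) = -41 (L(E, F) = -53 - 1*(-12) = -53 + 12 = -41)
√(3733 - 20061) + L(215, -108) = √(3733 - 20061) - 41 = √(-16328) - 41 = 2*I*√4082 - 41 = -41 + 2*I*√4082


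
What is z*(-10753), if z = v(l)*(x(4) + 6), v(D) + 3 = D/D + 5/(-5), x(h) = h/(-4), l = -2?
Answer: 161295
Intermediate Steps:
x(h) = -h/4 (x(h) = h*(-1/4) = -h/4)
v(D) = -3 (v(D) = -3 + (D/D + 5/(-5)) = -3 + (1 + 5*(-1/5)) = -3 + (1 - 1) = -3 + 0 = -3)
z = -15 (z = -3*(-1/4*4 + 6) = -3*(-1 + 6) = -3*5 = -15)
z*(-10753) = -15*(-10753) = 161295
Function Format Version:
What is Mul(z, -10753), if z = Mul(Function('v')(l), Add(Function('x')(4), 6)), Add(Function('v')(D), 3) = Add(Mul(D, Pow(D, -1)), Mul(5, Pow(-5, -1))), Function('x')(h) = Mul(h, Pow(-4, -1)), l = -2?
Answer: 161295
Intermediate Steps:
Function('x')(h) = Mul(Rational(-1, 4), h) (Function('x')(h) = Mul(h, Rational(-1, 4)) = Mul(Rational(-1, 4), h))
Function('v')(D) = -3 (Function('v')(D) = Add(-3, Add(Mul(D, Pow(D, -1)), Mul(5, Pow(-5, -1)))) = Add(-3, Add(1, Mul(5, Rational(-1, 5)))) = Add(-3, Add(1, -1)) = Add(-3, 0) = -3)
z = -15 (z = Mul(-3, Add(Mul(Rational(-1, 4), 4), 6)) = Mul(-3, Add(-1, 6)) = Mul(-3, 5) = -15)
Mul(z, -10753) = Mul(-15, -10753) = 161295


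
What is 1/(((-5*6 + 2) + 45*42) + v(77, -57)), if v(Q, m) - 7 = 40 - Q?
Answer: 1/1832 ≈ 0.00054585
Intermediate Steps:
v(Q, m) = 47 - Q (v(Q, m) = 7 + (40 - Q) = 47 - Q)
1/(((-5*6 + 2) + 45*42) + v(77, -57)) = 1/(((-5*6 + 2) + 45*42) + (47 - 1*77)) = 1/(((-30 + 2) + 1890) + (47 - 77)) = 1/((-28 + 1890) - 30) = 1/(1862 - 30) = 1/1832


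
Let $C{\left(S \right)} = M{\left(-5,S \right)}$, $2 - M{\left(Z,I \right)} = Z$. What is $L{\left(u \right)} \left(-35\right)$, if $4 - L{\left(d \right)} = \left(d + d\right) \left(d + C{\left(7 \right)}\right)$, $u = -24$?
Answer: $28420$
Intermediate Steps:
$M{\left(Z,I \right)} = 2 - Z$
$C{\left(S \right)} = 7$ ($C{\left(S \right)} = 2 - -5 = 2 + 5 = 7$)
$L{\left(d \right)} = 4 - 2 d \left(7 + d\right)$ ($L{\left(d \right)} = 4 - \left(d + d\right) \left(d + 7\right) = 4 - 2 d \left(7 + d\right)$)
$L{\left(u \right)} \left(-35\right) = \left(4 - -336 - 2 \left(-24\right)^{2}\right) \left(-35\right) = \left(4 + 336 - 1152\right) \left(-35\right) = \left(-812\right) \left(-35\right) = 28420$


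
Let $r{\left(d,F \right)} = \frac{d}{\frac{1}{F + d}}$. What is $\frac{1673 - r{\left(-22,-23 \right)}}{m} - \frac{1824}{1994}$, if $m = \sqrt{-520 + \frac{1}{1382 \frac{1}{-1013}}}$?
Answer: $- \frac{912}{997} - \frac{683 i \sqrt{994560446}}{719653} \approx -0.91474 - 29.93 i$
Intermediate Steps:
$r{\left(d,F \right)} = d \left(F + d\right)$
$m = \frac{i \sqrt{994560446}}{1382}$ ($m = \sqrt{-520 + \frac{1}{1382 \left(- \frac{1}{1013}\right)}} = \sqrt{-520 + \frac{1}{- \frac{1382}{1013}}} = \sqrt{-520 - \frac{1013}{1382}} = \sqrt{- \frac{719653}{1382}} = \frac{i \sqrt{994560446}}{1382} \approx 22.82 i$)
$\frac{1673 - r{\left(-22,-23 \right)}}{m} - \frac{1824}{1994} = \frac{1673 - - 22 \left(-23 - 22\right)}{\frac{1}{1382} i \sqrt{994560446}} - \frac{1824}{1994} = \left(1673 - \left(-22\right) \left(-45\right)\right) \left(- \frac{i \sqrt{994560446}}{719653}\right) - \frac{912}{997} = \left(1673 - 990\right) \left(- \frac{i \sqrt{994560446}}{719653}\right) - \frac{912}{997} = 683 \left(- \frac{i \sqrt{994560446}}{719653}\right) - \frac{912}{997} = - \frac{683 i \sqrt{994560446}}{719653} - \frac{912}{997} = - \frac{912}{997} - \frac{683 i \sqrt{994560446}}{719653}$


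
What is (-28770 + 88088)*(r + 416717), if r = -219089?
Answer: 11722897704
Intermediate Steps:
(-28770 + 88088)*(r + 416717) = (-28770 + 88088)*(-219089 + 416717) = 59318*197628 = 11722897704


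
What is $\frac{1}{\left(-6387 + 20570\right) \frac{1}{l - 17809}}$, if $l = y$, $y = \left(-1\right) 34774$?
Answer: $- \frac{52583}{14183} \approx -3.7075$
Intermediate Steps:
$y = -34774$
$l = -34774$
$\frac{1}{\left(-6387 + 20570\right) \frac{1}{l - 17809}} = \frac{1}{\left(-6387 + 20570\right) \frac{1}{-34774 - 17809}} = \frac{1}{14183 \frac{1}{-52583}} = \frac{1}{14183 \left(- \frac{1}{52583}\right)} = \frac{1}{- \frac{14183}{52583}} = - \frac{52583}{14183}$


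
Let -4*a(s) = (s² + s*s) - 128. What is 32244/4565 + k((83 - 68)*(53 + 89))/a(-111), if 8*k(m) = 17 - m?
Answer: 1590504677/223812820 ≈ 7.1064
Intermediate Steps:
a(s) = 32 - s²/2 (a(s) = -((s² + s*s) - 128)/4 = -((s² + s²) - 128)/4 = -(2*s² - 128)/4 = -(-128 + 2*s²)/4 = 32 - s²/2)
k(m) = 17/8 - m/8 (k(m) = (17 - m)/8 = 17/8 - m/8)
32244/4565 + k((83 - 68)*(53 + 89))/a(-111) = 32244/4565 + (17/8 - (83 - 68)*(53 + 89)/8)/(32 - ½*(-111)²) = 32244*(1/4565) + (17/8 - 15*142/8)/(32 - ½*12321) = 32244/4565 + (17/8 - ⅛*2130)/(32 - 12321/2) = 32244/4565 + (17/8 - 1065/4)/(-12257/2) = 32244/4565 - 2113/8*(-2/12257) = 32244/4565 + 2113/49028 = 1590504677/223812820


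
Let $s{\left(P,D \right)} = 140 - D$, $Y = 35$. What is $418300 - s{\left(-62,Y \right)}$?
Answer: $418195$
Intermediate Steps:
$418300 - s{\left(-62,Y \right)} = 418300 - \left(140 - 35\right) = 418300 - 105 = 418195$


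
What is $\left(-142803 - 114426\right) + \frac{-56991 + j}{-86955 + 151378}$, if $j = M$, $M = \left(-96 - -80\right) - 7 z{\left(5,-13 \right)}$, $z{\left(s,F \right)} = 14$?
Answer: $- \frac{16571520972}{64423} \approx -2.5723 \cdot 10^{5}$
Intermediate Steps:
$M = -114$ ($M = \left(-96 - -80\right) - 98 = \left(-96 + 80\right) - 98 = -16 - 98 = -114$)
$j = -114$
$\left(-142803 - 114426\right) + \frac{-56991 + j}{-86955 + 151378} = \left(-142803 - 114426\right) + \frac{-56991 - 114}{-86955 + 151378} = -257229 - \frac{57105}{64423} = - \frac{16571520972}{64423}$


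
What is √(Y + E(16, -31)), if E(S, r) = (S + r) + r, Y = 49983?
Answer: √49937 ≈ 223.47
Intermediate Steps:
E(S, r) = S + 2*r
√(Y + E(16, -31)) = √(49983 + (16 + 2*(-31))) = √(49983 + (16 - 62)) = √(49983 - 46) = √49937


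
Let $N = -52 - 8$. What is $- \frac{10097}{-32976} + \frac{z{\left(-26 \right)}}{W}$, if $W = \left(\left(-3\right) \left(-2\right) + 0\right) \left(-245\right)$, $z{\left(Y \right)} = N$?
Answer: $\frac{560705}{1615824} \approx 0.34701$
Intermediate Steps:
$N = -60$ ($N = -52 - 8 = -60$)
$z{\left(Y \right)} = -60$
$W = -1470$ ($W = \left(6 + 0\right) \left(-245\right) = 6 \left(-245\right) = -1470$)
$- \frac{10097}{-32976} + \frac{z{\left(-26 \right)}}{W} = - \frac{10097}{-32976} - \frac{60}{-1470} = \left(-10097\right) \left(- \frac{1}{32976}\right) - - \frac{2}{49} = \frac{10097}{32976} + \frac{2}{49} = \frac{560705}{1615824}$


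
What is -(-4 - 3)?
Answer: 7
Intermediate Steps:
-(-4 - 3) = -1*(-7) = 7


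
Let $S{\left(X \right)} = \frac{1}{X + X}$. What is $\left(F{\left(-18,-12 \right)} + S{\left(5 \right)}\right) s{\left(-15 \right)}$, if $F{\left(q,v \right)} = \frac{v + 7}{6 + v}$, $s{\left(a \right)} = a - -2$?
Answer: $- \frac{182}{15} \approx -12.133$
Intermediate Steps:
$s{\left(a \right)} = 2 + a$ ($s{\left(a \right)} = a + 2 = 2 + a$)
$F{\left(q,v \right)} = \frac{7 + v}{6 + v}$
$S{\left(X \right)} = \frac{1}{2 X}$
$\left(F{\left(-18,-12 \right)} + S{\left(5 \right)}\right) s{\left(-15 \right)} = \left(\frac{7 - 12}{6 - 12} + \frac{1}{2 \cdot 5}\right) \left(2 - 15\right) = \left(\frac{1}{-6} \left(-5\right) + \frac{1}{2} \cdot \frac{1}{5}\right) \left(-13\right) = \left(\left(- \frac{1}{6}\right) \left(-5\right) + \frac{1}{10}\right) \left(-13\right) = \left(\frac{5}{6} + \frac{1}{10}\right) \left(-13\right) = \frac{14}{15} \left(-13\right) = - \frac{182}{15}$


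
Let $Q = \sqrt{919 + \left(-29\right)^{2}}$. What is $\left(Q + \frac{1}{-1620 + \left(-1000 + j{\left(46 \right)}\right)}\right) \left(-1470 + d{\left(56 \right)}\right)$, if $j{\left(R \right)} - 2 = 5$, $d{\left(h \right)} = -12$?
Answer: $\frac{38}{67} - 5928 \sqrt{110} \approx -62173.0$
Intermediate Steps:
$j{\left(R \right)} = 7$ ($j{\left(R \right)} = 2 + 5 = 7$)
$Q = 4 \sqrt{110}$ ($Q = \sqrt{919 + 841} = \sqrt{1760} = 4 \sqrt{110} \approx 41.952$)
$\left(Q + \frac{1}{-1620 + \left(-1000 + j{\left(46 \right)}\right)}\right) \left(-1470 + d{\left(56 \right)}\right) = \left(4 \sqrt{110} + \frac{1}{-1620 + \left(-1000 + 7\right)}\right) \left(-1470 - 12\right) = \left(4 \sqrt{110} + \frac{1}{-1620 - 993}\right) \left(-1482\right) = \left(4 \sqrt{110} + \frac{1}{-2613}\right) \left(-1482\right) = \left(4 \sqrt{110} - \frac{1}{2613}\right) \left(-1482\right) = \left(- \frac{1}{2613} + 4 \sqrt{110}\right) \left(-1482\right) = \frac{38}{67} - 5928 \sqrt{110}$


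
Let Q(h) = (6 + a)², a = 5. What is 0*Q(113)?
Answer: 0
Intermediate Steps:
Q(h) = 121 (Q(h) = (6 + 5)² = 11² = 121)
0*Q(113) = 0*121 = 0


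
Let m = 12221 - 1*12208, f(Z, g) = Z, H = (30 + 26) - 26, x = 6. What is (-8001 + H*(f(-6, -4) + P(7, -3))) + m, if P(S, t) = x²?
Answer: -7088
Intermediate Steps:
H = 30 (H = 56 - 26 = 30)
P(S, t) = 36 (P(S, t) = 6² = 36)
m = 13 (m = 12221 - 12208 = 13)
(-8001 + H*(f(-6, -4) + P(7, -3))) + m = (-8001 + 30*(-6 + 36)) + 13 = (-8001 + 30*30) + 13 = (-8001 + 900) + 13 = -7101 + 13 = -7088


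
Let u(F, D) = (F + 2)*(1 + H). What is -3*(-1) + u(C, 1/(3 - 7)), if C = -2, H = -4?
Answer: 3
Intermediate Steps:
u(F, D) = -6 - 3*F (u(F, D) = (F + 2)*(1 - 4) = (2 + F)*(-3) = -6 - 3*F)
-3*(-1) + u(C, 1/(3 - 7)) = -3*(-1) + (-6 - 3*(-2)) = 3 + (-6 + 6) = 3 + 0 = 3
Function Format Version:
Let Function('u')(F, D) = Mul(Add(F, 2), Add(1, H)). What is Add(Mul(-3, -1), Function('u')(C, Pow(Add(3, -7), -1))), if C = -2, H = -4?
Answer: 3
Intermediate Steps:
Function('u')(F, D) = Add(-6, Mul(-3, F)) (Function('u')(F, D) = Mul(Add(F, 2), Add(1, -4)) = Mul(Add(2, F), -3) = Add(-6, Mul(-3, F)))
Add(Mul(-3, -1), Function('u')(C, Pow(Add(3, -7), -1))) = Add(Mul(-3, -1), Add(-6, Mul(-3, -2))) = Add(3, Add(-6, 6)) = Add(3, 0) = 3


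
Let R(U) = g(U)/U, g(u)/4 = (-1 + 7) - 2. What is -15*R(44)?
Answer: -60/11 ≈ -5.4545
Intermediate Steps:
g(u) = 16 (g(u) = 4*((-1 + 7) - 2) = 4*(6 - 2) = 4*4 = 16)
R(U) = 16/U
-15*R(44) = -240/44 = -15*4/11 = -60/11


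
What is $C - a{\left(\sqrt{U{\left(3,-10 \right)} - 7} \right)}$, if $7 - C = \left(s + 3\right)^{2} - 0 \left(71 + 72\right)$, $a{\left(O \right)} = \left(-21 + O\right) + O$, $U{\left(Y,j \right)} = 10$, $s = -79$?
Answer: $-5748 - 2 \sqrt{3} \approx -5751.5$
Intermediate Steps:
$a{\left(O \right)} = -21 + 2 O$
$C = -5769$ ($C = 7 - \left(\left(-79 + 3\right)^{2} - 0 \left(71 + 72\right)\right) = 7 - \left(\left(-76\right)^{2} - 0 \cdot 143\right) = 7 - \left(5776 - 0\right) = 7 - \left(5776 + 0\right) = 7 - 5776 = -5769$)
$C - a{\left(\sqrt{U{\left(3,-10 \right)} - 7} \right)} = -5769 - \left(-21 + 2 \sqrt{10 - 7}\right) = -5769 - \left(-21 + 2 \sqrt{3}\right) = -5769 + \left(21 - 2 \sqrt{3}\right) = -5748 - 2 \sqrt{3}$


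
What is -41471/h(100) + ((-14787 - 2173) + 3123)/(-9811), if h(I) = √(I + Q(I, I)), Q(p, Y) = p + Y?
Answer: 13837/9811 - 41471*√3/30 ≈ -2392.9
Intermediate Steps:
Q(p, Y) = Y + p
h(I) = √3*√I (h(I) = √(I + (I + I)) = √(I + 2*I) = √(3*I) = √3*√I)
-41471/h(100) + ((-14787 - 2173) + 3123)/(-9811) = -41471*√3/30 + ((-14787 - 2173) + 3123)/(-9811) = -41471*√3/30 + (-16960 + 3123)*(-1/9811) = -41471*√3/30 - 13837*(-1/9811) = -41471*√3/30 + 13837/9811 = 13837/9811 - 41471*√3/30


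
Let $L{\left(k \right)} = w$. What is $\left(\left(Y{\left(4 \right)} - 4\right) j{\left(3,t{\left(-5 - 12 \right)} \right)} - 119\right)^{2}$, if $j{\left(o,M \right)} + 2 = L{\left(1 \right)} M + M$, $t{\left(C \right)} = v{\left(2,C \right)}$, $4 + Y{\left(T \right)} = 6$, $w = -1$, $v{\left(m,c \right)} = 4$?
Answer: $13225$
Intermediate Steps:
$L{\left(k \right)} = -1$
$Y{\left(T \right)} = 2$ ($Y{\left(T \right)} = -4 + 6 = 2$)
$t{\left(C \right)} = 4$
$j{\left(o,M \right)} = -2$ ($j{\left(o,M \right)} = -2 + \left(- M + M\right) = -2 + 0 = -2$)
$\left(\left(Y{\left(4 \right)} - 4\right) j{\left(3,t{\left(-5 - 12 \right)} \right)} - 119\right)^{2} = \left(\left(2 - 4\right) \left(-2\right) - 119\right)^{2} = \left(\left(-2\right) \left(-2\right) - 119\right)^{2} = \left(4 - 119\right)^{2} = \left(-115\right)^{2} = 13225$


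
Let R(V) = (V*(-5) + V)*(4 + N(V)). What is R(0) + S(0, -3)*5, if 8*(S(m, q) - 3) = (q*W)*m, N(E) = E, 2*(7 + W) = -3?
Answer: 15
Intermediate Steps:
W = -17/2 (W = -7 + (1/2)*(-3) = -7 - 3/2 = -17/2 ≈ -8.5000)
S(m, q) = 3 - 17*m*q/16 (S(m, q) = 3 + ((q*(-17/2))*m)/8 = 3 + ((-17*q/2)*m)/8 = 3 + (-17*m*q/2)/8 = 3 - 17*m*q/16)
R(V) = -4*V*(4 + V) (R(V) = (V*(-5) + V)*(4 + V) = (-5*V + V)*(4 + V) = (-4*V)*(4 + V) = -4*V*(4 + V))
R(0) + S(0, -3)*5 = -4*0*(4 + 0) + (3 - 17/16*0*(-3))*5 = -4*0*4 + (3 + 0)*5 = 0 + 3*5 = 0 + 15 = 15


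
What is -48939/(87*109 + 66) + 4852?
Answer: 15427603/3183 ≈ 4846.9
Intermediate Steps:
-48939/(87*109 + 66) + 4852 = -48939/(9483 + 66) + 4852 = -48939/9549 + 4852 = -48939*1/9549 + 4852 = -16313/3183 + 4852 = 15427603/3183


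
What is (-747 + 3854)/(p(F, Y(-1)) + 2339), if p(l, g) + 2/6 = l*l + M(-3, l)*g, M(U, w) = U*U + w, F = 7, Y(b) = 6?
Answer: 9321/7451 ≈ 1.2510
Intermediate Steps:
M(U, w) = w + U**2 (M(U, w) = U**2 + w = w + U**2)
p(l, g) = -1/3 + l**2 + g*(9 + l) (p(l, g) = -1/3 + (l*l + (l + (-3)**2)*g) = -1/3 + (l**2 + (l + 9)*g) = -1/3 + (l**2 + (9 + l)*g) = -1/3 + (l**2 + g*(9 + l)) = -1/3 + l**2 + g*(9 + l))
(-747 + 3854)/(p(F, Y(-1)) + 2339) = (-747 + 3854)/((-1/3 + 7**2 + 6*(9 + 7)) + 2339) = 3107/((-1/3 + 49 + 6*16) + 2339) = 3107/((-1/3 + 49 + 96) + 2339) = 3107/(434/3 + 2339) = 3107/(7451/3) = 3107*(3/7451) = 9321/7451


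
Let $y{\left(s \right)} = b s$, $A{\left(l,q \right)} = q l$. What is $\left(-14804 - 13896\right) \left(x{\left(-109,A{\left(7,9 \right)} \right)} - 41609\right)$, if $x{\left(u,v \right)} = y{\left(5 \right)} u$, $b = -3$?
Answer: $1147253800$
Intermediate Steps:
$A{\left(l,q \right)} = l q$
$y{\left(s \right)} = - 3 s$
$x{\left(u,v \right)} = - 15 u$ ($x{\left(u,v \right)} = \left(-3\right) 5 u = - 15 u$)
$\left(-14804 - 13896\right) \left(x{\left(-109,A{\left(7,9 \right)} \right)} - 41609\right) = \left(-14804 - 13896\right) \left(\left(-15\right) \left(-109\right) - 41609\right) = - 28700 \left(1635 - 41609\right) = \left(-28700\right) \left(-39974\right) = 1147253800$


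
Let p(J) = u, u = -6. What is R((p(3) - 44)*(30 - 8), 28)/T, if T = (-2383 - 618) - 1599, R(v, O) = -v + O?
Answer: -141/575 ≈ -0.24522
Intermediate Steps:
p(J) = -6
R(v, O) = O - v
T = -4600 (T = -3001 - 1599 = -4600)
R((p(3) - 44)*(30 - 8), 28)/T = (28 - (-6 - 44)*(30 - 8))/(-4600) = (28 - (-50)*22)*(-1/4600) = (28 - 1*(-1100))*(-1/4600) = (28 + 1100)*(-1/4600) = 1128*(-1/4600) = -141/575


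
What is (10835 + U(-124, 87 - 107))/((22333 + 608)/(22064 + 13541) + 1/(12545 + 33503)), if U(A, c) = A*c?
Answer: 21830462317600/1056422773 ≈ 20665.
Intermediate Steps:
(10835 + U(-124, 87 - 107))/((22333 + 608)/(22064 + 13541) + 1/(12545 + 33503)) = (10835 - 124*(87 - 107))/((22333 + 608)/(22064 + 13541) + 1/(12545 + 33503)) = (10835 - 124*(-20))/(22941/35605 + 1/46048) = (10835 + 2480)/(22941*(1/35605) + 1/46048) = 13315/(22941/35605 + 1/46048) = 13315/(1056422773/1639539040) = 13315*(1639539040/1056422773) = 21830462317600/1056422773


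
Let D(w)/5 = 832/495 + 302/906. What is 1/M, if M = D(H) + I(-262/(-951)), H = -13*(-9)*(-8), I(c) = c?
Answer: 31383/324695 ≈ 0.096654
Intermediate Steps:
H = -936 (H = 117*(-8) = -936)
D(w) = 997/99 (D(w) = 5*(832/495 + 302/906) = 5*(832*(1/495) + 302*(1/906)) = 5*(832/495 + 1/3) = 5*(997/495) = 997/99)
M = 324695/31383 (M = 997/99 - 262/(-951) = 997/99 - 262*(-1/951) = 997/99 + 262/951 = 324695/31383 ≈ 10.346)
1/M = 1/(324695/31383) = 31383/324695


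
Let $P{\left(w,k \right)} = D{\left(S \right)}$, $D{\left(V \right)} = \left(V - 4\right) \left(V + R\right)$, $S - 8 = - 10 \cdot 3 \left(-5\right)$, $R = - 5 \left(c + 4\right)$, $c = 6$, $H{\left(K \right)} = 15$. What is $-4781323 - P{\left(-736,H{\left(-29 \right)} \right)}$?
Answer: $-4797955$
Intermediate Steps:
$R = -50$ ($R = - 5 \left(6 + 4\right) = \left(-5\right) 10 = -50$)
$S = 158$ ($S = 8 - 10 \cdot 3 \left(-5\right) = 8 - -150 = 8 + 150 = 158$)
$D{\left(V \right)} = \left(-50 + V\right) \left(-4 + V\right)$ ($D{\left(V \right)} = \left(V - 4\right) \left(V - 50\right) = \left(-4 + V\right) \left(-50 + V\right) = \left(-50 + V\right) \left(-4 + V\right)$)
$P{\left(w,k \right)} = 16632$ ($P{\left(w,k \right)} = 200 + 158^{2} - 8532 = 200 + 24964 - 8532 = 16632$)
$-4781323 - P{\left(-736,H{\left(-29 \right)} \right)} = -4781323 - 16632 = -4797955$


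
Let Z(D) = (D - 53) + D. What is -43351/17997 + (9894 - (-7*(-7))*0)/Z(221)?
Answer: 23028397/1000119 ≈ 23.026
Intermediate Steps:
Z(D) = -53 + 2*D (Z(D) = (-53 + D) + D = -53 + 2*D)
-43351/17997 + (9894 - (-7*(-7))*0)/Z(221) = -43351/17997 + (9894 - (-7*(-7))*0)/(-53 + 2*221) = -43351*1/17997 + (9894 - 49*0)/(-53 + 442) = -6193/2571 + (9894 - 1*0)/389 = -6193/2571 + (9894 + 0)*(1/389) = -6193/2571 + 9894*(1/389) = -6193/2571 + 9894/389 = 23028397/1000119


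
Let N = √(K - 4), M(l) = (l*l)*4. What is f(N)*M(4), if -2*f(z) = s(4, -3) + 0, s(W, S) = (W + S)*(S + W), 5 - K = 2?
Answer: -32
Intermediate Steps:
M(l) = 4*l² (M(l) = l²*4 = 4*l²)
K = 3 (K = 5 - 1*2 = 5 - 2 = 3)
N = I (N = √(3 - 4) = √(-1) = I ≈ 1.0*I)
s(W, S) = (S + W)² (s(W, S) = (S + W)*(S + W) = (S + W)²)
f(z) = -½ (f(z) = -((-3 + 4)² + 0)/2 = -(1² + 0)/2 = -(1 + 0)/2 = -½*1 = -½)
f(N)*M(4) = -2*4² = -2*16 = -½*64 = -32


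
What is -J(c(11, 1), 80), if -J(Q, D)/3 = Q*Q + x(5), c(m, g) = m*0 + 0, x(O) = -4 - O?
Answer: -27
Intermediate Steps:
c(m, g) = 0 (c(m, g) = 0 + 0 = 0)
J(Q, D) = 27 - 3*Q**2 (J(Q, D) = -3*(Q*Q + (-4 - 1*5)) = -3*(Q**2 + (-4 - 5)) = -3*(Q**2 - 9) = -3*(-9 + Q**2) = 27 - 3*Q**2)
-J(c(11, 1), 80) = -(27 - 3*0**2) = -(27 - 3*0) = -(27 + 0) = -1*27 = -27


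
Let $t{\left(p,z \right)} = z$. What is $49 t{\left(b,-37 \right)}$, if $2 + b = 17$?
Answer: $-1813$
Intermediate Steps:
$b = 15$ ($b = -2 + 17 = 15$)
$49 t{\left(b,-37 \right)} = 49 \left(-37\right) = -1813$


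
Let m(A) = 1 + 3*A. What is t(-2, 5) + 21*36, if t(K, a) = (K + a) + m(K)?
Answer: 754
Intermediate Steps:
t(K, a) = 1 + a + 4*K (t(K, a) = (K + a) + (1 + 3*K) = 1 + a + 4*K)
t(-2, 5) + 21*36 = (1 + 5 + 4*(-2)) + 21*36 = (1 + 5 - 8) + 756 = -2 + 756 = 754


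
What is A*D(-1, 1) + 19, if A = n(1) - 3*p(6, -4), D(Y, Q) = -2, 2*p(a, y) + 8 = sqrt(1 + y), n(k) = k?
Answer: -7 + 3*I*sqrt(3) ≈ -7.0 + 5.1962*I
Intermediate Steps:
p(a, y) = -4 + sqrt(1 + y)/2
A = 13 - 3*I*sqrt(3)/2 (A = 1 - 3*(-4 + sqrt(1 - 4)/2) = 1 - 3*(-4 + sqrt(-3)/2) = 1 - 3*(-4 + (I*sqrt(3))/2) = 1 - 3*(-4 + I*sqrt(3)/2) = 1 + (12 - 3*I*sqrt(3)/2) = 13 - 3*I*sqrt(3)/2 ≈ 13.0 - 2.5981*I)
A*D(-1, 1) + 19 = (13 - 3*I*sqrt(3)/2)*(-2) + 19 = (-26 + 3*I*sqrt(3)) + 19 = -7 + 3*I*sqrt(3)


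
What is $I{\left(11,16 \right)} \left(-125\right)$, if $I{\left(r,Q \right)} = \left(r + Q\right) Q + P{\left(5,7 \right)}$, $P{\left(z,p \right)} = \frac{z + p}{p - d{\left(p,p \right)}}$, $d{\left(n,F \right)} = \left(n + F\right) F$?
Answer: $- \frac{4912500}{91} \approx -53984.0$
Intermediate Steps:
$d{\left(n,F \right)} = F \left(F + n\right)$ ($d{\left(n,F \right)} = \left(F + n\right) F = F \left(F + n\right)$)
$P{\left(z,p \right)} = \frac{p + z}{p - 2 p^{2}}$ ($P{\left(z,p \right)} = \frac{z + p}{p - p \left(p + p\right)} = \frac{p + z}{p - p 2 p} = \frac{p + z}{p - 2 p^{2}}$)
$I{\left(r,Q \right)} = - \frac{12}{91} + Q \left(Q + r\right)$ ($I{\left(r,Q \right)} = \left(r + Q\right) Q + \frac{\left(-1\right) 7 - 5}{7 \left(-1 + 2 \cdot 7\right)} = \left(Q + r\right) Q + \frac{-7 - 5}{7 \left(-1 + 14\right)} = Q \left(Q + r\right) + \frac{1}{7} \cdot \frac{1}{13} \left(-12\right) = Q \left(Q + r\right) - \frac{12}{91} = - \frac{12}{91} + Q \left(Q + r\right)$)
$I{\left(11,16 \right)} \left(-125\right) = \left(- \frac{12}{91} + 16^{2} + 16 \cdot 11\right) \left(-125\right) = \left(- \frac{12}{91} + 256 + 176\right) \left(-125\right) = \frac{39300}{91} \left(-125\right) = - \frac{4912500}{91}$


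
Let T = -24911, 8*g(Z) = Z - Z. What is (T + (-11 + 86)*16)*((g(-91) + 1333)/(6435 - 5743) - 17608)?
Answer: 288880668533/692 ≈ 4.1746e+8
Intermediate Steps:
g(Z) = 0 (g(Z) = (Z - Z)/8 = (⅛)*0 = 0)
(T + (-11 + 86)*16)*((g(-91) + 1333)/(6435 - 5743) - 17608) = (-24911 + (-11 + 86)*16)*((0 + 1333)/(6435 - 5743) - 17608) = (-24911 + 75*16)*(1333/692 - 17608) = (-24911 + 1200)*(1333*(1/692) - 17608) = -23711*(1333/692 - 17608) = -23711*(-12183403/692) = 288880668533/692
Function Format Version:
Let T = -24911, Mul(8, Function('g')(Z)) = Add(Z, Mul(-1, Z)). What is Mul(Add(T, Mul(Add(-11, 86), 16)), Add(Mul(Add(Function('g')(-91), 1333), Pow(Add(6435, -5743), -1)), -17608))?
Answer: Rational(288880668533, 692) ≈ 4.1746e+8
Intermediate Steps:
Function('g')(Z) = 0 (Function('g')(Z) = Mul(Rational(1, 8), Add(Z, Mul(-1, Z))) = Mul(Rational(1, 8), 0) = 0)
Mul(Add(T, Mul(Add(-11, 86), 16)), Add(Mul(Add(Function('g')(-91), 1333), Pow(Add(6435, -5743), -1)), -17608)) = Mul(Add(-24911, Mul(Add(-11, 86), 16)), Add(Mul(Add(0, 1333), Pow(Add(6435, -5743), -1)), -17608)) = Mul(Add(-24911, Mul(75, 16)), Add(Mul(1333, Pow(692, -1)), -17608)) = Mul(Add(-24911, 1200), Add(Mul(1333, Rational(1, 692)), -17608)) = Mul(-23711, Add(Rational(1333, 692), -17608)) = Mul(-23711, Rational(-12183403, 692)) = Rational(288880668533, 692)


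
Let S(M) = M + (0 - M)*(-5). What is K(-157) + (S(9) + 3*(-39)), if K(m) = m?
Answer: -220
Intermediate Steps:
S(M) = 6*M (S(M) = M - M*(-5) = M + 5*M = 6*M)
K(-157) + (S(9) + 3*(-39)) = -157 + (6*9 + 3*(-39)) = -157 + (54 - 117) = -157 - 63 = -220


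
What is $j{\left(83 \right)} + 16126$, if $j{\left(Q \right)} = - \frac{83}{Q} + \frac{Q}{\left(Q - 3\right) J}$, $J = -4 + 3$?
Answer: $\frac{1289917}{80} \approx 16124.0$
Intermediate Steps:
$J = -1$
$j{\left(Q \right)} = - \frac{83}{Q} + \frac{Q}{3 - Q}$ ($j{\left(Q \right)} = - \frac{83}{Q} + \frac{Q}{\left(Q - 3\right) \left(-1\right)} = - \frac{83}{Q} + \frac{Q}{\left(-3 + Q\right) \left(-1\right)} = - \frac{83}{Q} + \frac{Q}{3 - Q}$)
$j{\left(83 \right)} + 16126 = \frac{249 - 83^{2} - 6889}{83 \left(-3 + 83\right)} + 16126 = \frac{249 - 6889 - 6889}{83 \cdot 80} + 16126 = \frac{1}{83} \cdot \frac{1}{80} \left(249 - 6889 - 6889\right) + 16126 = \frac{1}{83} \cdot \frac{1}{80} \left(-13529\right) + 16126 = - \frac{163}{80} + 16126 = \frac{1289917}{80}$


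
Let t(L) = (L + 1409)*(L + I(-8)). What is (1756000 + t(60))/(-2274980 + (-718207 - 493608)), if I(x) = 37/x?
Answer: -4899589/9298120 ≈ -0.52694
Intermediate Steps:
t(L) = (1409 + L)*(-37/8 + L) (t(L) = (L + 1409)*(L + 37/(-8)) = (1409 + L)*(L + 37*(-⅛)) = (1409 + L)*(L - 37/8) = (1409 + L)*(-37/8 + L))
(1756000 + t(60))/(-2274980 + (-718207 - 493608)) = (1756000 + (-52133/8 + 60² + (11235/8)*60))/(-2274980 + (-718207 - 493608)) = (1756000 + (-52133/8 + 3600 + 168525/2))/(-2274980 - 1211815) = (1756000 + 650767/8)/(-3486795) = (14698767/8)*(-1/3486795) = -4899589/9298120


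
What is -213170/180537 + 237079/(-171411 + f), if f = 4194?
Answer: -8716353257/3354317281 ≈ -2.5985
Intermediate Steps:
-213170/180537 + 237079/(-171411 + f) = -213170/180537 + 237079/(-171411 + 4194) = -213170*1/180537 + 237079/(-167217) = -213170/180537 + 237079*(-1/167217) = -213170/180537 - 237079/167217 = -8716353257/3354317281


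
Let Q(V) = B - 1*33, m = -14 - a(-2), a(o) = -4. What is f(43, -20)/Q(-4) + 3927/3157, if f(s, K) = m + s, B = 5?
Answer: 75/1148 ≈ 0.065331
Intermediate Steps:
m = -10 (m = -14 - 1*(-4) = -14 + 4 = -10)
f(s, K) = -10 + s
Q(V) = -28 (Q(V) = 5 - 1*33 = 5 - 33 = -28)
f(43, -20)/Q(-4) + 3927/3157 = (-10 + 43)/(-28) + 3927/3157 = 33*(-1/28) + 3927*(1/3157) = -33/28 + 51/41 = 75/1148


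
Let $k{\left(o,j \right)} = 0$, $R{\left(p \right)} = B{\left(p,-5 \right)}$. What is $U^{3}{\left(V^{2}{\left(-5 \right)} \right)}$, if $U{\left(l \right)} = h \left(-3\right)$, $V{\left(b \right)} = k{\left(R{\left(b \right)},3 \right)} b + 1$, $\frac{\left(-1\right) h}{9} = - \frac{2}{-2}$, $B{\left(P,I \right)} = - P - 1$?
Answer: $19683$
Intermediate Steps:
$B{\left(P,I \right)} = -1 - P$
$R{\left(p \right)} = -1 - p$
$h = -9$ ($h = - 9 \left(- \frac{2}{-2}\right) = - 9 \left(\left(-2\right) \left(- \frac{1}{2}\right)\right) = \left(-9\right) 1 = -9$)
$V{\left(b \right)} = 1$ ($V{\left(b \right)} = 0 b + 1 = 0 + 1 = 1$)
$U{\left(l \right)} = 27$ ($U{\left(l \right)} = \left(-9\right) \left(-3\right) = 27$)
$U^{3}{\left(V^{2}{\left(-5 \right)} \right)} = 27^{3} = 19683$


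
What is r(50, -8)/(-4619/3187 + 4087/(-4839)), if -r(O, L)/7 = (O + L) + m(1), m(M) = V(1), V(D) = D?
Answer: 4641989793/35376610 ≈ 131.22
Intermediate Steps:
m(M) = 1
r(O, L) = -7 - 7*L - 7*O (r(O, L) = -7*((O + L) + 1) = -7*((L + O) + 1) = -7*(1 + L + O) = -7 - 7*L - 7*O)
r(50, -8)/(-4619/3187 + 4087/(-4839)) = (-7 - 7*(-8) - 7*50)/(-4619/3187 + 4087/(-4839)) = (-7 + 56 - 350)/(-4619*1/3187 + 4087*(-1/4839)) = -301/(-4619/3187 - 4087/4839) = -301/(-35376610/15421893) = -301*(-15421893/35376610) = 4641989793/35376610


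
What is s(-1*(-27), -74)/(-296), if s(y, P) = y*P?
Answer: 27/4 ≈ 6.7500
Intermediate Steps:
s(y, P) = P*y
s(-1*(-27), -74)/(-296) = -(-74)*(-27)/(-296) = -74*27*(-1/296) = -1998*(-1/296) = 27/4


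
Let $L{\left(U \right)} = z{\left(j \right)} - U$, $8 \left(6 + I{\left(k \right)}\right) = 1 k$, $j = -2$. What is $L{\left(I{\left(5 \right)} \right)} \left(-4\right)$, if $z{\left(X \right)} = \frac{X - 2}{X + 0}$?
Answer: $- \frac{59}{2} \approx -29.5$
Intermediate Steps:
$z{\left(X \right)} = \frac{-2 + X}{X}$
$I{\left(k \right)} = -6 + \frac{k}{8}$ ($I{\left(k \right)} = -6 + \frac{1 k}{8} = -6 + \frac{k}{8}$)
$L{\left(U \right)} = 2 - U$ ($L{\left(U \right)} = \frac{-2 - 2}{-2} - U = \left(- \frac{1}{2}\right) \left(-4\right) - U = 2 - U$)
$L{\left(I{\left(5 \right)} \right)} \left(-4\right) = \left(2 - \left(-6 + \frac{1}{8} \cdot 5\right)\right) \left(-4\right) = \left(2 - \left(-6 + \frac{5}{8}\right)\right) \left(-4\right) = \left(2 - - \frac{43}{8}\right) \left(-4\right) = \left(2 + \frac{43}{8}\right) \left(-4\right) = \frac{59}{8} \left(-4\right) = - \frac{59}{2}$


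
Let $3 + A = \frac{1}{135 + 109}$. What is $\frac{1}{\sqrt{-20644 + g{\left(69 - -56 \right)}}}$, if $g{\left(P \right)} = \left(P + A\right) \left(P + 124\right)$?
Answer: $\frac{2 \sqrt{144896045}}{2375345} \approx 0.010135$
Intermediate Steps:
$A = - \frac{731}{244}$ ($A = -3 + \frac{1}{135 + 109} = -3 + \frac{1}{244} = - \frac{731}{244} \approx -2.9959$)
$g{\left(P \right)} = \left(124 + P\right) \left(- \frac{731}{244} + P\right)$ ($g{\left(P \right)} = \left(P - \frac{731}{244}\right) \left(P + 124\right) = \left(- \frac{731}{244} + P\right) \left(124 + P\right) = \left(124 + P\right) \left(- \frac{731}{244} + P\right)$)
$\frac{1}{\sqrt{-20644 + g{\left(69 - -56 \right)}}} = \frac{1}{\sqrt{-20644 + \left(- \frac{22661}{61} + \left(69 - -56\right)^{2} + \frac{29525 \left(69 - -56\right)}{244}\right)}} = \frac{1}{\sqrt{-20644 + \left(- \frac{22661}{61} + \left(69 + 56\right)^{2} + \frac{29525 \left(69 + 56\right)}{244}\right)}} = \frac{1}{\sqrt{-20644 + \left(- \frac{22661}{61} + 125^{2} + \frac{29525}{244} \cdot 125\right)}} = \frac{1}{\sqrt{-20644 + \left(- \frac{22661}{61} + 15625 + \frac{3690625}{244}\right)}} = \frac{1}{\sqrt{-20644 + \frac{7412481}{244}}} = \frac{1}{\sqrt{\frac{2375345}{244}}} = \frac{1}{\frac{1}{122} \sqrt{144896045}} = \frac{2 \sqrt{144896045}}{2375345}$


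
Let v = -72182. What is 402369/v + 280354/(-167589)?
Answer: -7969920979/1099719018 ≈ -7.2472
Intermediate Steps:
402369/v + 280354/(-167589) = 402369/(-72182) + 280354/(-167589) = 402369*(-1/72182) + 280354*(-1/167589) = -36579/6562 - 280354/167589 = -7969920979/1099719018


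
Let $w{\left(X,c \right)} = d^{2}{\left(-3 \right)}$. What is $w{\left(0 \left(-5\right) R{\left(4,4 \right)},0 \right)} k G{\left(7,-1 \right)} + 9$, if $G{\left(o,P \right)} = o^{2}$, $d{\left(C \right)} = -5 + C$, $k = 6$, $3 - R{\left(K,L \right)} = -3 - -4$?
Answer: $18825$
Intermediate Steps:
$R{\left(K,L \right)} = 2$ ($R{\left(K,L \right)} = 3 - \left(-3 - -4\right) = 3 - \left(-3 + 4\right) = 3 - 1 = 2$)
$w{\left(X,c \right)} = 64$ ($w{\left(X,c \right)} = \left(-5 - 3\right)^{2} = \left(-8\right)^{2} = 64$)
$w{\left(0 \left(-5\right) R{\left(4,4 \right)},0 \right)} k G{\left(7,-1 \right)} + 9 = 64 \cdot 6 \cdot 7^{2} + 9 = 384 \cdot 49 + 9 = 18816 + 9 = 18825$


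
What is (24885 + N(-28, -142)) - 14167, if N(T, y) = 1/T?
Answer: 300103/28 ≈ 10718.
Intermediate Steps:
(24885 + N(-28, -142)) - 14167 = (24885 + 1/(-28)) - 14167 = (24885 - 1/28) - 14167 = 696779/28 - 14167 = 300103/28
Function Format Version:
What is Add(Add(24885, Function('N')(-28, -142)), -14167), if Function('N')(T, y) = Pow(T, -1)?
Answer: Rational(300103, 28) ≈ 10718.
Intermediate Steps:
Add(Add(24885, Function('N')(-28, -142)), -14167) = Add(Add(24885, Pow(-28, -1)), -14167) = Add(Add(24885, Rational(-1, 28)), -14167) = Add(Rational(696779, 28), -14167) = Rational(300103, 28)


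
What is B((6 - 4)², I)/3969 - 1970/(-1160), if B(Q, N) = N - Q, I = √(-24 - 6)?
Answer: 781429/460404 + I*√30/3969 ≈ 1.6973 + 0.00138*I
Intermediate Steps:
I = I*√30 (I = √(-30) = I*√30 ≈ 5.4772*I)
B((6 - 4)², I)/3969 - 1970/(-1160) = (I*√30 - (6 - 4)²)/3969 - 1970/(-1160) = (I*√30 - 1*2²)*(1/3969) - 1970*(-1/1160) = (I*√30 - 1*4)*(1/3969) + 197/116 = (I*√30 - 4)*(1/3969) + 197/116 = (-4 + I*√30)*(1/3969) + 197/116 = (-4/3969 + I*√30/3969) + 197/116 = 781429/460404 + I*√30/3969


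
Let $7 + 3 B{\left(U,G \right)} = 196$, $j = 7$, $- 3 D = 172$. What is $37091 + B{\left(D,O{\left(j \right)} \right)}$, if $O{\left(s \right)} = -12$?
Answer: $37154$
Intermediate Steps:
$D = - \frac{172}{3}$ ($D = \left(- \frac{1}{3}\right) 172 = - \frac{172}{3} \approx -57.333$)
$B{\left(U,G \right)} = 63$ ($B{\left(U,G \right)} = - \frac{7}{3} + \frac{1}{3} \cdot 196 = - \frac{7}{3} + \frac{196}{3} = 63$)
$37091 + B{\left(D,O{\left(j \right)} \right)} = 37091 + 63 = 37154$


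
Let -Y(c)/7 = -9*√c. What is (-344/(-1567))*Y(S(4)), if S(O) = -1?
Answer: 21672*I/1567 ≈ 13.83*I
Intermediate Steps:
Y(c) = 63*√c (Y(c) = -(-63)*√c = 63*√c)
(-344/(-1567))*Y(S(4)) = (-344/(-1567))*(63*√(-1)) = (-344*(-1/1567))*(63*I) = 344*(63*I)/1567 = 21672*I/1567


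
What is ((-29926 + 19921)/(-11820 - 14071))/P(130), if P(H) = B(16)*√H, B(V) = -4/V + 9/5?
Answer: 20010*√130/10434073 ≈ 0.021866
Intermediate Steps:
B(V) = 9/5 - 4/V (B(V) = -4/V + 9*(⅕) = -4/V + 9/5 = 9/5 - 4/V)
P(H) = 31*√H/20 (P(H) = (9/5 - 4/16)*√H = (9/5 - 4*1/16)*√H = (9/5 - ¼)*√H = 31*√H/20)
((-29926 + 19921)/(-11820 - 14071))/P(130) = ((-29926 + 19921)/(-11820 - 14071))/((31*√130/20)) = (-10005/(-25891))*(2*√130/403) = (-10005*(-1/25891))*(2*√130/403) = 10005*(2*√130/403)/25891 = 20010*√130/10434073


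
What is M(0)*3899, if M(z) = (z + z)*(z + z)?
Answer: 0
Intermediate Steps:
M(z) = 4*z**2 (M(z) = (2*z)*(2*z) = 4*z**2)
M(0)*3899 = (4*0**2)*3899 = (4*0)*3899 = 0*3899 = 0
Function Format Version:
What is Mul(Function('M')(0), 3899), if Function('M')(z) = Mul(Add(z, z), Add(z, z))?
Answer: 0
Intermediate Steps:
Function('M')(z) = Mul(4, Pow(z, 2)) (Function('M')(z) = Mul(Mul(2, z), Mul(2, z)) = Mul(4, Pow(z, 2)))
Mul(Function('M')(0), 3899) = Mul(Mul(4, Pow(0, 2)), 3899) = Mul(Mul(4, 0), 3899) = Mul(0, 3899) = 0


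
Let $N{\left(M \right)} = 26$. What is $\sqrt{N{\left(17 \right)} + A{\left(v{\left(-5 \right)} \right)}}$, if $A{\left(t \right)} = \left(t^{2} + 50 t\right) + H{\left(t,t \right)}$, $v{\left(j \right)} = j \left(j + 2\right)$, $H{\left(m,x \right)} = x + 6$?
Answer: $\sqrt{1022} \approx 31.969$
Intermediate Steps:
$H{\left(m,x \right)} = 6 + x$
$v{\left(j \right)} = j \left(2 + j\right)$
$A{\left(t \right)} = 6 + t^{2} + 51 t$ ($A{\left(t \right)} = \left(t^{2} + 50 t\right) + \left(6 + t\right) = 6 + t^{2} + 51 t$)
$\sqrt{N{\left(17 \right)} + A{\left(v{\left(-5 \right)} \right)}} = \sqrt{26 + \left(6 + \left(- 5 \left(2 - 5\right)\right)^{2} + 51 \left(- 5 \left(2 - 5\right)\right)\right)} = \sqrt{26 + \left(6 + \left(\left(-5\right) \left(-3\right)\right)^{2} + 51 \left(\left(-5\right) \left(-3\right)\right)\right)} = \sqrt{26 + \left(6 + 15^{2} + 51 \cdot 15\right)} = \sqrt{26 + \left(6 + 225 + 765\right)} = \sqrt{26 + 996} = \sqrt{1022}$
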